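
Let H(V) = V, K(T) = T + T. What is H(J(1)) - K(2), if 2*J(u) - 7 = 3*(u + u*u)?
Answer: 5/2 ≈ 2.5000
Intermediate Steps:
K(T) = 2*T
J(u) = 7/2 + 3*u/2 + 3*u²/2 (J(u) = 7/2 + (3*(u + u*u))/2 = 7/2 + (3*(u + u²))/2 = 7/2 + (3*u + 3*u²)/2 = 7/2 + (3*u/2 + 3*u²/2) = 7/2 + 3*u/2 + 3*u²/2)
H(J(1)) - K(2) = (7/2 + (3/2)*1 + (3/2)*1²) - 2*2 = (7/2 + 3/2 + (3/2)*1) - 1*4 = (7/2 + 3/2 + 3/2) - 4 = 13/2 - 4 = 5/2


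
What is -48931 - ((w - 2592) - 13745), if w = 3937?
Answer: -36531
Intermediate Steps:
-48931 - ((w - 2592) - 13745) = -48931 - ((3937 - 2592) - 13745) = -48931 - (1345 - 13745) = -48931 - 1*(-12400) = -48931 + 12400 = -36531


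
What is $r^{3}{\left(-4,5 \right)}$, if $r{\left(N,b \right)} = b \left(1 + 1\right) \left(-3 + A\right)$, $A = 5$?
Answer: $8000$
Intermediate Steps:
$r{\left(N,b \right)} = 4 b$ ($r{\left(N,b \right)} = b \left(1 + 1\right) \left(-3 + 5\right) = b 2 \cdot 2 = 2 b 2 = 4 b$)
$r^{3}{\left(-4,5 \right)} = \left(4 \cdot 5\right)^{3} = 20^{3} = 8000$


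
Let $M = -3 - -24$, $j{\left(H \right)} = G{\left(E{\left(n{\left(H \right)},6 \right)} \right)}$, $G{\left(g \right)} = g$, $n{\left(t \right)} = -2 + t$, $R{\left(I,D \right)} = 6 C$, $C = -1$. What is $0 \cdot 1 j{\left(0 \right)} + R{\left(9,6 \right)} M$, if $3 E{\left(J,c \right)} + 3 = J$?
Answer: $-126$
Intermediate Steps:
$R{\left(I,D \right)} = -6$ ($R{\left(I,D \right)} = 6 \left(-1\right) = -6$)
$E{\left(J,c \right)} = -1 + \frac{J}{3}$
$j{\left(H \right)} = - \frac{5}{3} + \frac{H}{3}$ ($j{\left(H \right)} = -1 + \frac{-2 + H}{3} = -1 + \left(- \frac{2}{3} + \frac{H}{3}\right) = - \frac{5}{3} + \frac{H}{3}$)
$M = 21$ ($M = -3 + 24 = 21$)
$0 \cdot 1 j{\left(0 \right)} + R{\left(9,6 \right)} M = 0 \cdot 1 \left(- \frac{5}{3} + \frac{1}{3} \cdot 0\right) - 126 = 0 \left(- \frac{5}{3} + 0\right) - 126 = 0 \left(- \frac{5}{3}\right) - 126 = 0 - 126 = -126$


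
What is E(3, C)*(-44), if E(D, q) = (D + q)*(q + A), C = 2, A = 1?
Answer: -660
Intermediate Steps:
E(D, q) = (1 + q)*(D + q) (E(D, q) = (D + q)*(q + 1) = (D + q)*(1 + q) = (1 + q)*(D + q))
E(3, C)*(-44) = (3 + 2 + 2² + 3*2)*(-44) = (3 + 2 + 4 + 6)*(-44) = 15*(-44) = -660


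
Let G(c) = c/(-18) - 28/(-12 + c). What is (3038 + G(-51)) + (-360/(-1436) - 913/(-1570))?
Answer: 7715810074/2536335 ≈ 3042.1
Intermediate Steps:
G(c) = -28/(-12 + c) - c/18 (G(c) = c*(-1/18) - 28/(-12 + c) = -c/18 - 28/(-12 + c) = -28/(-12 + c) - c/18)
(3038 + G(-51)) + (-360/(-1436) - 913/(-1570)) = (3038 + (-504 - 1*(-51)² + 12*(-51))/(18*(-12 - 51))) + (-360/(-1436) - 913/(-1570)) = (3038 + (1/18)*(-504 - 1*2601 - 612)/(-63)) + (-360*(-1/1436) - 913*(-1/1570)) = (3038 + (1/18)*(-1/63)*(-504 - 2601 - 612)) + (90/359 + 913/1570) = (3038 + (1/18)*(-1/63)*(-3717)) + 469067/563630 = (3038 + 59/18) + 469067/563630 = 54743/18 + 469067/563630 = 7715810074/2536335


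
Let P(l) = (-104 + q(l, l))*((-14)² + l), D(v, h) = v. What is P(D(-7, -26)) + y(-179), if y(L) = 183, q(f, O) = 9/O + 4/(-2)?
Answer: -20094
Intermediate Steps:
q(f, O) = -2 + 9/O (q(f, O) = 9/O + 4*(-½) = 9/O - 2 = -2 + 9/O)
P(l) = (-106 + 9/l)*(196 + l) (P(l) = (-104 + (-2 + 9/l))*((-14)² + l) = (-106 + 9/l)*(196 + l))
P(D(-7, -26)) + y(-179) = (-20767 - 106*(-7) + 1764/(-7)) + 183 = (-20767 + 742 + 1764*(-⅐)) + 183 = (-20767 + 742 - 252) + 183 = -20277 + 183 = -20094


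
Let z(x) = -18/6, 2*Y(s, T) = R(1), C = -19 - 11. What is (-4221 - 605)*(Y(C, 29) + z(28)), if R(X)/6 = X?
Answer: 0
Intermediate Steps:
C = -30
R(X) = 6*X
Y(s, T) = 3 (Y(s, T) = (6*1)/2 = (1/2)*6 = 3)
z(x) = -3 (z(x) = -18*1/6 = -3)
(-4221 - 605)*(Y(C, 29) + z(28)) = (-4221 - 605)*(3 - 3) = -4826*0 = 0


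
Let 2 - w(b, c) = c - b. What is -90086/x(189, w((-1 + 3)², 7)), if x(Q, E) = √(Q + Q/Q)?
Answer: -45043*√190/95 ≈ -6535.5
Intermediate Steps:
w(b, c) = 2 + b - c (w(b, c) = 2 - (c - b) = 2 + (b - c) = 2 + b - c)
x(Q, E) = √(1 + Q) (x(Q, E) = √(Q + 1) = √(1 + Q))
-90086/x(189, w((-1 + 3)², 7)) = -90086/√(1 + 189) = -90086*√190/190 = -45043*√190/95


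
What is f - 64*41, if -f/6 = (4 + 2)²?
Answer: -2840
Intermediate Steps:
f = -216 (f = -6*(4 + 2)² = -6*6² = -6*36 = -216)
f - 64*41 = -216 - 64*41 = -216 - 2624 = -2840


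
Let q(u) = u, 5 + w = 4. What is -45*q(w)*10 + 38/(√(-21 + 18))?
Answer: 450 - 38*I*√3/3 ≈ 450.0 - 21.939*I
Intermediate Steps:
w = -1 (w = -5 + 4 = -1)
-45*q(w)*10 + 38/(√(-21 + 18)) = -(-45)*10 + 38/(√(-21 + 18)) = -45*(-10) + 38/(√(-3)) = 450 + 38/((I*√3)) = 450 + 38*(-I*√3/3) = 450 - 38*I*√3/3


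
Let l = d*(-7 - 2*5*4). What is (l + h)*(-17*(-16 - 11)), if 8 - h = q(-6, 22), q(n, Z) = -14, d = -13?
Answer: 290547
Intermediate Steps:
l = 611 (l = -13*(-7 - 2*5*4) = -13*(-7 - 10*4) = -13*(-7 - 40) = -13*(-47) = 611)
h = 22 (h = 8 - 1*(-14) = 8 + 14 = 22)
(l + h)*(-17*(-16 - 11)) = (611 + 22)*(-17*(-16 - 11)) = 633*(-17*(-27)) = 633*459 = 290547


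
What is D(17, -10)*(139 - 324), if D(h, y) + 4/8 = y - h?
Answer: 10175/2 ≈ 5087.5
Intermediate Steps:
D(h, y) = -1/2 + y - h (D(h, y) = -1/2 + (y - h) = -1/2 + y - h)
D(17, -10)*(139 - 324) = (-1/2 - 10 - 1*17)*(139 - 324) = (-1/2 - 10 - 17)*(-185) = -55/2*(-185) = 10175/2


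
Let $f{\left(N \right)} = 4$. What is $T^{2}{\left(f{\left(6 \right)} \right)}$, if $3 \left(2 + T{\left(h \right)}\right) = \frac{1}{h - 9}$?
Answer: $\frac{961}{225} \approx 4.2711$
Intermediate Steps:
$T{\left(h \right)} = -2 + \frac{1}{3 \left(-9 + h\right)}$ ($T{\left(h \right)} = -2 + \frac{1}{3 \left(h - 9\right)} = -2 + \frac{1}{3 \left(-9 + h\right)}$)
$T^{2}{\left(f{\left(6 \right)} \right)} = \left(\frac{55 - 24}{3 \left(-9 + 4\right)}\right)^{2} = \left(\frac{55 - 24}{3 \left(-5\right)}\right)^{2} = \left(\frac{1}{3} \left(- \frac{1}{5}\right) 31\right)^{2} = \left(- \frac{31}{15}\right)^{2} = \frac{961}{225}$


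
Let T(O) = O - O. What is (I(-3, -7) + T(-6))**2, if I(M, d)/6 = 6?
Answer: 1296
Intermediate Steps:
T(O) = 0
I(M, d) = 36 (I(M, d) = 6*6 = 36)
(I(-3, -7) + T(-6))**2 = (36 + 0)**2 = 36**2 = 1296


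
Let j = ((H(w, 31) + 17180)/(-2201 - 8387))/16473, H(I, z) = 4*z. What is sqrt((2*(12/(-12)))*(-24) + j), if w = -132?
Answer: sqrt(35087567974822)/854981 ≈ 6.9282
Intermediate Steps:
j = -1442/14534677 (j = ((4*31 + 17180)/(-2201 - 8387))/16473 = ((124 + 17180)/(-10588))*(1/16473) = (17304*(-1/10588))*(1/16473) = -4326/2647*1/16473 = -1442/14534677 ≈ -9.9211e-5)
sqrt((2*(12/(-12)))*(-24) + j) = sqrt((2*(12/(-12)))*(-24) - 1442/14534677) = sqrt((2*(12*(-1/12)))*(-24) - 1442/14534677) = sqrt((2*(-1))*(-24) - 1442/14534677) = sqrt(-2*(-24) - 1442/14534677) = sqrt(48 - 1442/14534677) = sqrt(697663054/14534677) = sqrt(35087567974822)/854981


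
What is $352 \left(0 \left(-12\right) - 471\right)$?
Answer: $-165792$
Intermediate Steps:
$352 \left(0 \left(-12\right) - 471\right) = 352 \left(0 - 471\right) = 352 \left(-471\right) = -165792$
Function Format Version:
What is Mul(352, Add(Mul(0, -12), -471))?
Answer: -165792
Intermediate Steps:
Mul(352, Add(Mul(0, -12), -471)) = Mul(352, Add(0, -471)) = Mul(352, -471) = -165792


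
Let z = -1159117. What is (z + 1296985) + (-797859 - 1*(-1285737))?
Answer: 625746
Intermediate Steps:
(z + 1296985) + (-797859 - 1*(-1285737)) = (-1159117 + 1296985) + (-797859 - 1*(-1285737)) = 137868 + (-797859 + 1285737) = 137868 + 487878 = 625746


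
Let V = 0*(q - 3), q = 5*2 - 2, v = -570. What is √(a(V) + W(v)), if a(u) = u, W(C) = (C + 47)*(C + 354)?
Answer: 6*√3138 ≈ 336.11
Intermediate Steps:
q = 8 (q = 10 - 2 = 8)
W(C) = (47 + C)*(354 + C)
V = 0 (V = 0*(8 - 3) = 0*5 = 0)
√(a(V) + W(v)) = √(0 + (16638 + (-570)² + 401*(-570))) = √(0 + (16638 + 324900 - 228570)) = √(0 + 112968) = √112968 = 6*√3138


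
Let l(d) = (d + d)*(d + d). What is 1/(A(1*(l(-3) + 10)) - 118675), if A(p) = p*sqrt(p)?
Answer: -118675/14083658289 - 46*sqrt(46)/14083658289 ≈ -8.4486e-6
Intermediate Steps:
l(d) = 4*d**2 (l(d) = (2*d)*(2*d) = 4*d**2)
A(p) = p**(3/2)
1/(A(1*(l(-3) + 10)) - 118675) = 1/((1*(4*(-3)**2 + 10))**(3/2) - 118675) = 1/((1*(4*9 + 10))**(3/2) - 118675) = 1/((1*(36 + 10))**(3/2) - 118675) = 1/((1*46)**(3/2) - 118675) = 1/(46**(3/2) - 118675) = 1/(46*sqrt(46) - 118675) = 1/(-118675 + 46*sqrt(46))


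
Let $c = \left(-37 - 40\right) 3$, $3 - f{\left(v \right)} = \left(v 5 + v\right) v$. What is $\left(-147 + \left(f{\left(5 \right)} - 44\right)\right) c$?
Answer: $78078$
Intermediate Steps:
$f{\left(v \right)} = 3 - 6 v^{2}$ ($f{\left(v \right)} = 3 - \left(v 5 + v\right) v = 3 - \left(5 v + v\right) v = 3 - 6 v v = 3 - 6 v^{2}$)
$c = -231$ ($c = \left(-77\right) 3 = -231$)
$\left(-147 + \left(f{\left(5 \right)} - 44\right)\right) c = \left(-147 + \left(\left(3 - 6 \cdot 5^{2}\right) - 44\right)\right) \left(-231\right) = \left(-147 + \left(\left(3 - 150\right) - 44\right)\right) \left(-231\right) = \left(-147 - 191\right) \left(-231\right) = \left(-338\right) \left(-231\right) = 78078$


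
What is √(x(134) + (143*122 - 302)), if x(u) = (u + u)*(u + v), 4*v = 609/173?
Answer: √1594971943/173 ≈ 230.85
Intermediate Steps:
v = 609/692 (v = (609/173)/4 = (609*(1/173))/4 = (¼)*(609/173) = 609/692 ≈ 0.88006)
x(u) = 2*u*(609/692 + u) (x(u) = (u + u)*(u + 609/692) = (2*u)*(609/692 + u) = 2*u*(609/692 + u))
√(x(134) + (143*122 - 302)) = √((1/346)*134*(609 + 692*134) + (143*122 - 302)) = √((1/346)*134*(609 + 92728) + (17446 - 302)) = √((1/346)*134*93337 + 17144) = √(6253579/173 + 17144) = √(9219491/173) = √1594971943/173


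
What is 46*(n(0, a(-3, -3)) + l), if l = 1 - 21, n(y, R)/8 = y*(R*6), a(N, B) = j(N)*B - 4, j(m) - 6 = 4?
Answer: -920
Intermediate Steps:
j(m) = 10 (j(m) = 6 + 4 = 10)
a(N, B) = -4 + 10*B (a(N, B) = 10*B - 4 = -4 + 10*B)
n(y, R) = 48*R*y (n(y, R) = 8*(y*(R*6)) = 8*(y*(6*R)) = 8*(6*R*y) = 48*R*y)
l = -20
46*(n(0, a(-3, -3)) + l) = 46*(48*(-4 + 10*(-3))*0 - 20) = 46*(48*(-4 - 30)*0 - 20) = 46*(48*(-34)*0 - 20) = 46*(0 - 20) = 46*(-20) = -920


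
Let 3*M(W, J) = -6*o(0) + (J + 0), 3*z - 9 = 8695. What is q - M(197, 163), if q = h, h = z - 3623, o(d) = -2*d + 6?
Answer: -764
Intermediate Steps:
z = 8704/3 (z = 3 + (⅓)*8695 = 3 + 8695/3 = 8704/3 ≈ 2901.3)
o(d) = 6 - 2*d
M(W, J) = -12 + J/3 (M(W, J) = (-6*(6 - 2*0) + (J + 0))/3 = (-6*(6 + 0) + J)/3 = (-6*6 + J)/3 = (-36 + J)/3 = -12 + J/3)
h = -2165/3 (h = 8704/3 - 3623 = -2165/3 ≈ -721.67)
q = -2165/3 ≈ -721.67
q - M(197, 163) = -2165/3 - (-12 + (⅓)*163) = -2165/3 - (-12 + 163/3) = -2165/3 - 1*127/3 = -2165/3 - 127/3 = -764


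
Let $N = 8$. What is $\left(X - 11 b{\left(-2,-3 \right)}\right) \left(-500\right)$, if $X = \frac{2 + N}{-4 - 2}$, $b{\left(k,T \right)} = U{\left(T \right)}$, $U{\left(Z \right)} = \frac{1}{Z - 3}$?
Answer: $- \frac{250}{3} \approx -83.333$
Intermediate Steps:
$U{\left(Z \right)} = \frac{1}{-3 + Z}$
$b{\left(k,T \right)} = \frac{1}{-3 + T}$
$X = - \frac{5}{3}$ ($X = \frac{2 + 8}{-4 - 2} = \frac{10}{-6} = 10 \left(- \frac{1}{6}\right) = - \frac{5}{3} \approx -1.6667$)
$\left(X - 11 b{\left(-2,-3 \right)}\right) \left(-500\right) = \left(- \frac{5}{3} - \frac{11}{-3 - 3}\right) \left(-500\right) = \left(- \frac{5}{3} - \frac{11}{-6}\right) \left(-500\right) = \left(- \frac{5}{3} - - \frac{11}{6}\right) \left(-500\right) = \left(- \frac{5}{3} + \frac{11}{6}\right) \left(-500\right) = \frac{1}{6} \left(-500\right) = - \frac{250}{3}$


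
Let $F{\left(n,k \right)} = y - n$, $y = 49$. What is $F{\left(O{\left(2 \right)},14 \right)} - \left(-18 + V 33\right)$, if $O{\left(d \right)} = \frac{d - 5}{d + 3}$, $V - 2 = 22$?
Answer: $- \frac{3622}{5} \approx -724.4$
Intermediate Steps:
$V = 24$ ($V = 2 + 22 = 24$)
$O{\left(d \right)} = \frac{-5 + d}{3 + d}$
$F{\left(n,k \right)} = 49 - n$
$F{\left(O{\left(2 \right)},14 \right)} - \left(-18 + V 33\right) = \left(49 - \frac{-5 + 2}{3 + 2}\right) - \left(-18 + 24 \cdot 33\right) = \left(49 - \frac{1}{5} \left(-3\right)\right) - \left(-18 + 792\right) = \left(49 - \frac{1}{5} \left(-3\right)\right) - 774 = \left(49 - - \frac{3}{5}\right) - 774 = \left(49 + \frac{3}{5}\right) - 774 = \frac{248}{5} - 774 = - \frac{3622}{5}$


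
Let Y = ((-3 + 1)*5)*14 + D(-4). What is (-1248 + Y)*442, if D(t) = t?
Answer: -615264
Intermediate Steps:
Y = -144 (Y = ((-3 + 1)*5)*14 - 4 = -2*5*14 - 4 = -10*14 - 4 = -140 - 4 = -144)
(-1248 + Y)*442 = (-1248 - 144)*442 = -1392*442 = -615264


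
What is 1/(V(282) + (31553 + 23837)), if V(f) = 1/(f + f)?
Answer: 564/31239961 ≈ 1.8054e-5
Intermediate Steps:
V(f) = 1/(2*f)
1/(V(282) + (31553 + 23837)) = 1/((½)/282 + (31553 + 23837)) = 1/((½)*(1/282) + 55390) = 1/(1/564 + 55390) = 1/(31239961/564) = 564/31239961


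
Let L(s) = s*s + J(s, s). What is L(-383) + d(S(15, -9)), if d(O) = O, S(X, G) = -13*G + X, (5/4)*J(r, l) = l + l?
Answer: 731041/5 ≈ 1.4621e+5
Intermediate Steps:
J(r, l) = 8*l/5 (J(r, l) = 4*(l + l)/5 = 4*(2*l)/5 = 8*l/5)
S(X, G) = X - 13*G
L(s) = s² + 8*s/5 (L(s) = s*s + 8*s/5 = s² + 8*s/5)
L(-383) + d(S(15, -9)) = (⅕)*(-383)*(8 + 5*(-383)) + (15 - 13*(-9)) = (⅕)*(-383)*(8 - 1915) + (15 + 117) = (⅕)*(-383)*(-1907) + 132 = 730381/5 + 132 = 731041/5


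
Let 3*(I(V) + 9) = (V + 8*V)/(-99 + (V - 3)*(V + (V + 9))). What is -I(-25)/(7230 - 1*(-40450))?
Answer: 2379/12504080 ≈ 0.00019026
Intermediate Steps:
I(V) = -9 + 3*V/(-99 + (-3 + V)*(9 + 2*V)) (I(V) = -9 + ((V + 8*V)/(-99 + (V - 3)*(V + (V + 9))))/3 = -9 + ((9*V)/(-99 + (-3 + V)*(V + (9 + V))))/3 = -9 + ((9*V)/(-99 + (-3 + V)*(9 + 2*V)))/3 = -9 + (9*V/(-99 + (-3 + V)*(9 + 2*V)))/3 = -9 + 3*V/(-99 + (-3 + V)*(9 + 2*V)))
-I(-25)/(7230 - 1*(-40450)) = -6*(189 - 4*(-25) - 3*(-25)²)/(-126 + 2*(-25)² + 3*(-25))/(7230 - 1*(-40450)) = -6*(189 + 100 - 3*625)/(-126 + 2*625 - 75)/(7230 + 40450) = -6*(189 + 100 - 1875)/(-126 + 1250 - 75)/47680 = -6*(-1586)/1049/47680 = -6*(1/1049)*(-1586)/47680 = -(-9516)/(1049*47680) = -1*(-2379/12504080) = 2379/12504080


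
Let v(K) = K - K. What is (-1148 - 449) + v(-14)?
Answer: -1597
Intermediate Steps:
v(K) = 0
(-1148 - 449) + v(-14) = (-1148 - 449) + 0 = -1597 + 0 = -1597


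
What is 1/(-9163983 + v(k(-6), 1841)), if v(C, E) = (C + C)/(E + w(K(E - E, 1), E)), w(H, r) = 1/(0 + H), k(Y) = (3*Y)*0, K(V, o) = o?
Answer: -1/9163983 ≈ -1.0912e-7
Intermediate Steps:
k(Y) = 0
w(H, r) = 1/H
v(C, E) = 2*C/(1 + E) (v(C, E) = (C + C)/(E + 1/1) = (2*C)/(E + 1) = (2*C)/(1 + E) = 2*C/(1 + E))
1/(-9163983 + v(k(-6), 1841)) = 1/(-9163983 + 2*0/(1 + 1841)) = 1/(-9163983 + 2*0/1842) = 1/(-9163983 + 2*0*(1/1842)) = 1/(-9163983 + 0) = 1/(-9163983) = -1/9163983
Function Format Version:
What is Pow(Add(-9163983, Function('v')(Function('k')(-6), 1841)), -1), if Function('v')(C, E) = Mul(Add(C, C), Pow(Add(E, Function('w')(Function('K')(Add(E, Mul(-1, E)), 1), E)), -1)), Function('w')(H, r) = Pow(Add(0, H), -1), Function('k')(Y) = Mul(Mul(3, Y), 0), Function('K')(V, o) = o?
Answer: Rational(-1, 9163983) ≈ -1.0912e-7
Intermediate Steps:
Function('k')(Y) = 0
Function('w')(H, r) = Pow(H, -1)
Function('v')(C, E) = Mul(2, C, Pow(Add(1, E), -1)) (Function('v')(C, E) = Mul(Add(C, C), Pow(Add(E, Pow(1, -1)), -1)) = Mul(Mul(2, C), Pow(Add(E, 1), -1)) = Mul(Mul(2, C), Pow(Add(1, E), -1)) = Mul(2, C, Pow(Add(1, E), -1)))
Pow(Add(-9163983, Function('v')(Function('k')(-6), 1841)), -1) = Pow(Add(-9163983, Mul(2, 0, Pow(Add(1, 1841), -1))), -1) = Pow(Add(-9163983, Mul(2, 0, Pow(1842, -1))), -1) = Pow(Add(-9163983, Mul(2, 0, Rational(1, 1842))), -1) = Pow(Add(-9163983, 0), -1) = Pow(-9163983, -1) = Rational(-1, 9163983)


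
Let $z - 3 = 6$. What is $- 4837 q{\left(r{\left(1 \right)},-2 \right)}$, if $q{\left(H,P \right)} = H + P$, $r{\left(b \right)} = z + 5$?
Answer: $-58044$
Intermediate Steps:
$z = 9$ ($z = 3 + 6 = 9$)
$r{\left(b \right)} = 14$ ($r{\left(b \right)} = 9 + 5 = 14$)
$- 4837 q{\left(r{\left(1 \right)},-2 \right)} = - 4837 \left(14 - 2\right) = \left(-4837\right) 12 = -58044$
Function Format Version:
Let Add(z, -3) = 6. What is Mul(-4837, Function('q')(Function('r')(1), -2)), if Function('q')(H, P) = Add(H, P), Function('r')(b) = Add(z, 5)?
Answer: -58044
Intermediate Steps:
z = 9 (z = Add(3, 6) = 9)
Function('r')(b) = 14 (Function('r')(b) = Add(9, 5) = 14)
Mul(-4837, Function('q')(Function('r')(1), -2)) = Mul(-4837, Add(14, -2)) = Mul(-4837, 12) = -58044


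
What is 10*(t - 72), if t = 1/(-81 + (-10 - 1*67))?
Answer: -56885/79 ≈ -720.06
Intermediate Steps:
t = -1/158 (t = 1/(-81 + (-10 - 67)) = 1/(-81 - 77) = 1/(-158) = -1/158 ≈ -0.0063291)
10*(t - 72) = 10*(-1/158 - 72) = 10*(-11377/158) = -56885/79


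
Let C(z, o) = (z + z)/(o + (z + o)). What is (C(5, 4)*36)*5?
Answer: 1800/13 ≈ 138.46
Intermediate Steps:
C(z, o) = 2*z/(z + 2*o) (C(z, o) = (2*z)/(o + (o + z)) = (2*z)/(z + 2*o) = 2*z/(z + 2*o))
(C(5, 4)*36)*5 = ((2*5/(5 + 2*4))*36)*5 = ((2*5/(5 + 8))*36)*5 = ((2*5/13)*36)*5 = ((2*5*(1/13))*36)*5 = ((10/13)*36)*5 = (360/13)*5 = 1800/13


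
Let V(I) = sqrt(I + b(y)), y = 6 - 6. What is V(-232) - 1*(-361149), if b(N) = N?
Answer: 361149 + 2*I*sqrt(58) ≈ 3.6115e+5 + 15.232*I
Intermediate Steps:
y = 0
V(I) = sqrt(I) (V(I) = sqrt(I + 0) = sqrt(I))
V(-232) - 1*(-361149) = sqrt(-232) - 1*(-361149) = 2*I*sqrt(58) + 361149 = 361149 + 2*I*sqrt(58)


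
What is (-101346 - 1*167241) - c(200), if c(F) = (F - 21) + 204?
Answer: -268970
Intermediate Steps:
c(F) = 183 + F (c(F) = (-21 + F) + 204 = 183 + F)
(-101346 - 1*167241) - c(200) = (-101346 - 1*167241) - (183 + 200) = (-101346 - 167241) - 1*383 = -268587 - 383 = -268970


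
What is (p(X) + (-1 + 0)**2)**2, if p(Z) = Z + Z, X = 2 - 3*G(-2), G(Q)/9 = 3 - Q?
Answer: 70225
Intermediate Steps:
G(Q) = 27 - 9*Q (G(Q) = 9*(3 - Q) = 27 - 9*Q)
X = -133 (X = 2 - 3*(27 - 9*(-2)) = 2 - 3*(27 + 18) = 2 - 3*45 = 2 - 135 = -133)
p(Z) = 2*Z
(p(X) + (-1 + 0)**2)**2 = (2*(-133) + (-1 + 0)**2)**2 = (-266 + (-1)**2)**2 = (-266 + 1)**2 = (-265)**2 = 70225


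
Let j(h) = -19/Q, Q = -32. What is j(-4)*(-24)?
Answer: -57/4 ≈ -14.250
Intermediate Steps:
j(h) = 19/32 (j(h) = -19/(-32) = -19*(-1/32) = 19/32)
j(-4)*(-24) = (19/32)*(-24) = -57/4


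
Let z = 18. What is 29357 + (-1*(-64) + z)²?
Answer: 36081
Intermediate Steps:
29357 + (-1*(-64) + z)² = 29357 + (-1*(-64) + 18)² = 29357 + (64 + 18)² = 29357 + 82² = 29357 + 6724 = 36081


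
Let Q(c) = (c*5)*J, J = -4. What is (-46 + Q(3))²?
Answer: 11236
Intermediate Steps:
Q(c) = -20*c (Q(c) = (c*5)*(-4) = (5*c)*(-4) = -20*c)
(-46 + Q(3))² = (-46 - 20*3)² = (-46 - 60)² = (-106)² = 11236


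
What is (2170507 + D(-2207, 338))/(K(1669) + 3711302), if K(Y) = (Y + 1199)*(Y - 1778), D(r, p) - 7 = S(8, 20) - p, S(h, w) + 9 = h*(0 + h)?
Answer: 2170231/3398690 ≈ 0.63855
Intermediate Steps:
S(h, w) = -9 + h² (S(h, w) = -9 + h*(0 + h) = -9 + h*h = -9 + h²)
D(r, p) = 62 - p (D(r, p) = 7 + ((-9 + 8²) - p) = 7 + ((-9 + 64) - p) = 7 + (55 - p) = 62 - p)
K(Y) = (-1778 + Y)*(1199 + Y) (K(Y) = (1199 + Y)*(-1778 + Y) = (-1778 + Y)*(1199 + Y))
(2170507 + D(-2207, 338))/(K(1669) + 3711302) = (2170507 + (62 - 1*338))/((-2131822 + 1669² - 579*1669) + 3711302) = (2170507 + (62 - 338))/((-2131822 + 2785561 - 966351) + 3711302) = (2170507 - 276)/(-312612 + 3711302) = 2170231/3398690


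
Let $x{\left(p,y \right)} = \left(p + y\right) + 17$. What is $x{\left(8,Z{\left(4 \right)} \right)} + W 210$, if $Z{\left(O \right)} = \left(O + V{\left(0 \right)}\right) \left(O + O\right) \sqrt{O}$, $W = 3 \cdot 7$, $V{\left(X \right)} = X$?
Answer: $4499$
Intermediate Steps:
$W = 21$
$Z{\left(O \right)} = 2 O^{\frac{5}{2}}$ ($Z{\left(O \right)} = \left(O + 0\right) \left(O + O\right) \sqrt{O} = O 2 O \sqrt{O} = 2 O^{2} \sqrt{O} = 2 O^{\frac{5}{2}}$)
$x{\left(p,y \right)} = 17 + p + y$
$x{\left(8,Z{\left(4 \right)} \right)} + W 210 = \left(17 + 8 + 2 \cdot 4^{\frac{5}{2}}\right) + 21 \cdot 210 = \left(17 + 8 + 2 \cdot 32\right) + 4410 = \left(17 + 8 + 64\right) + 4410 = 89 + 4410 = 4499$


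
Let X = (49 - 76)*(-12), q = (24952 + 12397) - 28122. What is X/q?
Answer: 324/9227 ≈ 0.035114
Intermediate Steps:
q = 9227 (q = 37349 - 28122 = 9227)
X = 324 (X = -27*(-12) = 324)
X/q = 324/9227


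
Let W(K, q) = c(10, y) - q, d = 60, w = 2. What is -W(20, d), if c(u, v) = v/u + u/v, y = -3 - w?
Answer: 125/2 ≈ 62.500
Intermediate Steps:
y = -5 (y = -3 - 1*2 = -3 - 2 = -5)
c(u, v) = u/v + v/u
W(K, q) = -5/2 - q (W(K, q) = (10/(-5) - 5/10) - q = (10*(-⅕) - 5*⅒) - q = (-2 - ½) - q = -5/2 - q)
-W(20, d) = -(-5/2 - 1*60) = -(-5/2 - 60) = -1*(-125/2) = 125/2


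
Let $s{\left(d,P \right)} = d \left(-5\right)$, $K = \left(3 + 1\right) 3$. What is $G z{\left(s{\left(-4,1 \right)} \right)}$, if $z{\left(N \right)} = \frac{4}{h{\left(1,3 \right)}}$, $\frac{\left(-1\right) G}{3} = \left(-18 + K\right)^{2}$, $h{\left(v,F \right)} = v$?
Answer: $-432$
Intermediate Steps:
$K = 12$ ($K = 4 \cdot 3 = 12$)
$G = -108$ ($G = - 3 \left(-18 + 12\right)^{2} = - 3 \left(-6\right)^{2} = \left(-3\right) 36 = -108$)
$s{\left(d,P \right)} = - 5 d$
$z{\left(N \right)} = 4$ ($z{\left(N \right)} = \frac{4}{1} = 4 \cdot 1 = 4$)
$G z{\left(s{\left(-4,1 \right)} \right)} = \left(-108\right) 4 = -432$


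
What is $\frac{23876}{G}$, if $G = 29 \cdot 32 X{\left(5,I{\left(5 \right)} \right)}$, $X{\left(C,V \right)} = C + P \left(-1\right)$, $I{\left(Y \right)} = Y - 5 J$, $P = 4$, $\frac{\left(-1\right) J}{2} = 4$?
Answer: $\frac{5969}{232} \approx 25.728$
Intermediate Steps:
$J = -8$ ($J = \left(-2\right) 4 = -8$)
$I{\left(Y \right)} = 40 + Y$ ($I{\left(Y \right)} = Y - -40 = Y + 40 = 40 + Y$)
$X{\left(C,V \right)} = -4 + C$ ($X{\left(C,V \right)} = C + 4 \left(-1\right) = C - 4 = -4 + C$)
$G = 928$ ($G = 29 \cdot 32 \left(-4 + 5\right) = 928 \cdot 1 = 928$)
$\frac{23876}{G} = \frac{23876}{928} = 23876 \cdot \frac{1}{928} = \frac{5969}{232}$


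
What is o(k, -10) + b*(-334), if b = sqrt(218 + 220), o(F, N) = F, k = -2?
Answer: -2 - 334*sqrt(438) ≈ -6992.1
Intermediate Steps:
b = sqrt(438) ≈ 20.928
o(k, -10) + b*(-334) = -2 + sqrt(438)*(-334) = -2 - 334*sqrt(438)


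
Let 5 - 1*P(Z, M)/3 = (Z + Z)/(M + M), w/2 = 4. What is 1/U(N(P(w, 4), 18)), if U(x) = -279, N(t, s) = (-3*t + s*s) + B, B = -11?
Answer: -1/279 ≈ -0.0035842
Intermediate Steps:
w = 8 (w = 2*4 = 8)
P(Z, M) = 15 - 3*Z/M (P(Z, M) = 15 - 3*(Z + Z)/(M + M) = 15 - 3*2*Z/(2*M) = 15 - 3*2*Z*1/(2*M) = 15 - 3*Z/M)
N(t, s) = -11 + s² - 3*t (N(t, s) = (-3*t + s*s) - 11 = (-3*t + s²) - 11 = (s² - 3*t) - 11 = -11 + s² - 3*t)
1/U(N(P(w, 4), 18)) = 1/(-279) = -1/279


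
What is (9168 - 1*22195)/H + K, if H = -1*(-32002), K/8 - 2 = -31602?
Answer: -8090118627/32002 ≈ -2.5280e+5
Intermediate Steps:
K = -252800 (K = 16 + 8*(-31602) = 16 - 252816 = -252800)
H = 32002
(9168 - 1*22195)/H + K = (9168 - 1*22195)/32002 - 252800 = (9168 - 22195)*(1/32002) - 252800 = -13027*1/32002 - 252800 = -13027/32002 - 252800 = -8090118627/32002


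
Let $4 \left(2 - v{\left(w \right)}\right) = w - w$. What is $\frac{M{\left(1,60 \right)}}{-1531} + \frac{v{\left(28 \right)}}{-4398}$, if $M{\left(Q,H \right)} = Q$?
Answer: $- \frac{3730}{3366669} \approx -0.0011079$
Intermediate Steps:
$v{\left(w \right)} = 2$ ($v{\left(w \right)} = 2 - \frac{w - w}{4} = 2 - 0 = 2 + 0 = 2$)
$\frac{M{\left(1,60 \right)}}{-1531} + \frac{v{\left(28 \right)}}{-4398} = 1 \frac{1}{-1531} + \frac{2}{-4398} = 1 \left(- \frac{1}{1531}\right) + 2 \left(- \frac{1}{4398}\right) = - \frac{1}{1531} - \frac{1}{2199} = - \frac{3730}{3366669}$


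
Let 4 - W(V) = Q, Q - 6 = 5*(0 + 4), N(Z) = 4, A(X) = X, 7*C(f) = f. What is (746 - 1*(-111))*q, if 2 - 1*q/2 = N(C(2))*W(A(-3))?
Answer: 154260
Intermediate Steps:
C(f) = f/7
Q = 26 (Q = 6 + 5*(0 + 4) = 6 + 5*4 = 6 + 20 = 26)
W(V) = -22 (W(V) = 4 - 1*26 = 4 - 26 = -22)
q = 180 (q = 4 - 8*(-22) = 4 - 2*(-88) = 4 + 176 = 180)
(746 - 1*(-111))*q = (746 - 1*(-111))*180 = (746 + 111)*180 = 857*180 = 154260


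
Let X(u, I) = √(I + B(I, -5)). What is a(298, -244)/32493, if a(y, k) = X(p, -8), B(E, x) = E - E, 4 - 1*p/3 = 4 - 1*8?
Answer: 2*I*√2/32493 ≈ 8.7047e-5*I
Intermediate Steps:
p = 24 (p = 12 - 3*(4 - 1*8) = 12 - 3*(4 - 8) = 12 - 3*(-4) = 12 + 12 = 24)
B(E, x) = 0
X(u, I) = √I (X(u, I) = √(I + 0) = √I)
a(y, k) = 2*I*√2 (a(y, k) = √(-8) = 2*I*√2)
a(298, -244)/32493 = (2*I*√2)/32493 = (2*I*√2)*(1/32493) = 2*I*√2/32493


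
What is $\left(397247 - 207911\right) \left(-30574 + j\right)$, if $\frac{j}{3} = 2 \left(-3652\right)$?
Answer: $-9937489296$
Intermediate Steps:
$j = -21912$ ($j = 3 \cdot 2 \left(-3652\right) = 3 \left(-7304\right) = -21912$)
$\left(397247 - 207911\right) \left(-30574 + j\right) = \left(397247 - 207911\right) \left(-30574 - 21912\right) = 189336 \left(-52486\right) = -9937489296$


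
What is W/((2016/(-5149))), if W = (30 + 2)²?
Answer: -164768/63 ≈ -2615.4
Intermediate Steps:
W = 1024 (W = 32² = 1024)
W/((2016/(-5149))) = 1024/((2016/(-5149))) = 1024/((2016*(-1/5149))) = 1024/(-2016/5149) = 1024*(-5149/2016) = -164768/63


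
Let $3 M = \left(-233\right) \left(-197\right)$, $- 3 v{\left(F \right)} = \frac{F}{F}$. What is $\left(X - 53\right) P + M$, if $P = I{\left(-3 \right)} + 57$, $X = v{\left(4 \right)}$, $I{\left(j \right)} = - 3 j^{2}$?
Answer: $\frac{41101}{3} \approx 13700.0$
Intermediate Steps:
$v{\left(F \right)} = - \frac{1}{3}$ ($v{\left(F \right)} = - \frac{F \frac{1}{F}}{3} = \left(- \frac{1}{3}\right) 1 = - \frac{1}{3}$)
$X = - \frac{1}{3} \approx -0.33333$
$M = \frac{45901}{3}$ ($M = \frac{\left(-233\right) \left(-197\right)}{3} = \frac{1}{3} \cdot 45901 = \frac{45901}{3} \approx 15300.0$)
$P = 30$ ($P = - 3 \left(-3\right)^{2} + 57 = \left(-3\right) 9 + 57 = -27 + 57 = 30$)
$\left(X - 53\right) P + M = \left(- \frac{1}{3} - 53\right) 30 + \frac{45901}{3} = \left(- \frac{160}{3}\right) 30 + \frac{45901}{3} = -1600 + \frac{45901}{3} = \frac{41101}{3}$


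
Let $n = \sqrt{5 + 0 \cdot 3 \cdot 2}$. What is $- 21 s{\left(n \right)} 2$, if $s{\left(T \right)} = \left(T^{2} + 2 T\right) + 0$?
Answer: $-210 - 84 \sqrt{5} \approx -397.83$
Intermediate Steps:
$n = \sqrt{5}$ ($n = \sqrt{5 + 0 \cdot 2} = \sqrt{5 + 0} = \sqrt{5} \approx 2.2361$)
$s{\left(T \right)} = T^{2} + 2 T$
$- 21 s{\left(n \right)} 2 = - 21 \sqrt{5} \left(2 + \sqrt{5}\right) 2 = - 42 \sqrt{5} \left(2 + \sqrt{5}\right)$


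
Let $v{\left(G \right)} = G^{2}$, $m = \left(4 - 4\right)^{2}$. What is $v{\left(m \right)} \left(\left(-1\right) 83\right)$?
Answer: $0$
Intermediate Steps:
$m = 0$ ($m = 0^{2} = 0$)
$v{\left(m \right)} \left(\left(-1\right) 83\right) = 0^{2} \left(\left(-1\right) 83\right) = 0 \left(-83\right) = 0$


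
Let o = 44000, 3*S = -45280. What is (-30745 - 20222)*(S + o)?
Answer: -1473286080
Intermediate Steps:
S = -45280/3 (S = (1/3)*(-45280) = -45280/3 ≈ -15093.)
(-30745 - 20222)*(S + o) = (-30745 - 20222)*(-45280/3 + 44000) = -50967*86720/3 = -1473286080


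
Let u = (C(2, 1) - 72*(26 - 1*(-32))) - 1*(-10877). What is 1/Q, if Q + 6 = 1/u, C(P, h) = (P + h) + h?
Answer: -6705/40229 ≈ -0.16667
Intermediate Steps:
C(P, h) = P + 2*h
u = 6705 (u = ((2 + 2*1) - 72*(26 - 1*(-32))) - 1*(-10877) = ((2 + 2) - 72*(26 + 32)) + 10877 = (4 - 72*58) + 10877 = (4 - 4176) + 10877 = -4172 + 10877 = 6705)
Q = -40229/6705 (Q = -6 + 1/6705 = -40229/6705 ≈ -5.9998)
1/Q = 1/(-40229/6705) = -6705/40229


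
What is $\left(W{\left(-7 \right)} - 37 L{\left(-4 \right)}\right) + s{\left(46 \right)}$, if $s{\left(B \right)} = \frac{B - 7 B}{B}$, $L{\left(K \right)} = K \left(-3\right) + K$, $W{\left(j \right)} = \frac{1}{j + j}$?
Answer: $- \frac{4229}{14} \approx -302.07$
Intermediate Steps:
$W{\left(j \right)} = \frac{1}{2 j}$
$L{\left(K \right)} = - 2 K$ ($L{\left(K \right)} = - 3 K + K = - 2 K$)
$s{\left(B \right)} = -6$ ($s{\left(B \right)} = \frac{\left(-6\right) B}{B} = -6$)
$\left(W{\left(-7 \right)} - 37 L{\left(-4 \right)}\right) + s{\left(46 \right)} = \left(\frac{1}{2 \left(-7\right)} - 37 \left(\left(-2\right) \left(-4\right)\right)\right) - 6 = \left(\frac{1}{2} \left(- \frac{1}{7}\right) - 296\right) - 6 = \left(- \frac{1}{14} - 296\right) - 6 = - \frac{4145}{14} - 6 = - \frac{4229}{14}$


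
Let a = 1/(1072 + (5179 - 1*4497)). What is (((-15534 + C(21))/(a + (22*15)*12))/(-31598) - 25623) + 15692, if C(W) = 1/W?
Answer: -22885832116802608/2304484181139 ≈ -9931.0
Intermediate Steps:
a = 1/1754 (a = 1/(1072 + (5179 - 4497)) = 1/(1072 + 682) = 1/1754 ≈ 0.00057013)
(((-15534 + C(21))/(a + (22*15)*12))/(-31598) - 25623) + 15692 = (((-15534 + 1/21)/(1/1754 + (22*15)*12))/(-31598) - 25623) + 15692 = (((-15534 + 1/21)/(1/1754 + 330*12))*(-1/31598) - 25623) + 15692 = (-326213/(21*(1/1754 + 3960))*(-1/31598) - 25623) + 15692 = (-326213/(21*6945841/1754)*(-1/31598) - 25623) + 15692 = (-326213/21*1754/6945841*(-1/31598) - 25623) + 15692 = (-572177602/145862661*(-1/31598) - 25623) + 15692 = (286088801/2304484181139 - 25623) + 15692 = -59047797887235796/2304484181139 + 15692 = -22885832116802608/2304484181139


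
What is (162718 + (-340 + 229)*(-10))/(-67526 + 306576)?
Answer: 11702/17075 ≈ 0.68533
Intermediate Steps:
(162718 + (-340 + 229)*(-10))/(-67526 + 306576) = (162718 - 111*(-10))/239050 = (162718 + 1110)*(1/239050) = 163828*(1/239050) = 11702/17075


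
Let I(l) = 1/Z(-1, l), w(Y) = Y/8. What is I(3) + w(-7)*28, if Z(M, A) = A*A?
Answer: -439/18 ≈ -24.389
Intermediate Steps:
Z(M, A) = A²
w(Y) = Y/8 (w(Y) = Y*(⅛) = Y/8)
I(l) = l⁻² (I(l) = 1/(l²) = l⁻²)
I(3) + w(-7)*28 = 3⁻² + ((⅛)*(-7))*28 = ⅑ - 7/8*28 = ⅑ - 49/2 = -439/18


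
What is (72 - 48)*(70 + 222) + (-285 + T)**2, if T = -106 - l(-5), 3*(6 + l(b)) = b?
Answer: 1385572/9 ≈ 1.5395e+5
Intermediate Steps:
l(b) = -6 + b/3
T = -295/3 (T = -106 - (-6 + (1/3)*(-5)) = -106 - (-6 - 5/3) = -106 - 1*(-23/3) = -106 + 23/3 = -295/3 ≈ -98.333)
(72 - 48)*(70 + 222) + (-285 + T)**2 = (72 - 48)*(70 + 222) + (-285 - 295/3)**2 = 24*292 + (-1150/3)**2 = 7008 + 1322500/9 = 1385572/9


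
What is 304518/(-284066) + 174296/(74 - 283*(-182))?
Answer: 4225566137/1831515535 ≈ 2.3071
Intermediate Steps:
304518/(-284066) + 174296/(74 - 283*(-182)) = 304518*(-1/284066) + 174296/(74 + 51506) = -152259/142033 + 174296/51580 = -152259/142033 + 174296*(1/51580) = -152259/142033 + 43574/12895 = 4225566137/1831515535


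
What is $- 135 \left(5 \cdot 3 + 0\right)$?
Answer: $-2025$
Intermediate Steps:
$- 135 \left(5 \cdot 3 + 0\right) = - 135 \left(15 + 0\right) = \left(-135\right) 15 = -2025$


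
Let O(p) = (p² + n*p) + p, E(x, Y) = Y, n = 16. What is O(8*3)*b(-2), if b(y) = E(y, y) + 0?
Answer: -1968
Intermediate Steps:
O(p) = p² + 17*p (O(p) = (p² + 16*p) + p = p² + 17*p)
b(y) = y (b(y) = y + 0 = y)
O(8*3)*b(-2) = ((8*3)*(17 + 8*3))*(-2) = (24*(17 + 24))*(-2) = (24*41)*(-2) = 984*(-2) = -1968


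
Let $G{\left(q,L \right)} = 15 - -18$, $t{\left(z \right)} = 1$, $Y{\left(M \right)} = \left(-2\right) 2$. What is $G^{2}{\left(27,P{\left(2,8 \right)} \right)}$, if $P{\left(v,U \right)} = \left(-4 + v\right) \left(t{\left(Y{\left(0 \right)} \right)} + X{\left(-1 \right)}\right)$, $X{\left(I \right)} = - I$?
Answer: $1089$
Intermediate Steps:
$Y{\left(M \right)} = -4$
$P{\left(v,U \right)} = -8 + 2 v$ ($P{\left(v,U \right)} = \left(-4 + v\right) \left(1 - -1\right) = \left(-4 + v\right) \left(1 + 1\right) = \left(-4 + v\right) 2 = -8 + 2 v$)
$G{\left(q,L \right)} = 33$ ($G{\left(q,L \right)} = 15 + 18 = 33$)
$G^{2}{\left(27,P{\left(2,8 \right)} \right)} = 33^{2} = 1089$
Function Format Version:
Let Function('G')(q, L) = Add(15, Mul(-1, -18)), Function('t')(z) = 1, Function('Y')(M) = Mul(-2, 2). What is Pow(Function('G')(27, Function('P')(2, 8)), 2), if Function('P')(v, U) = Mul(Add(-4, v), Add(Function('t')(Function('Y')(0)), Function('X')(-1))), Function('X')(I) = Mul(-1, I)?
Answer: 1089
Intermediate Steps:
Function('Y')(M) = -4
Function('P')(v, U) = Add(-8, Mul(2, v)) (Function('P')(v, U) = Mul(Add(-4, v), Add(1, Mul(-1, -1))) = Mul(Add(-4, v), Add(1, 1)) = Mul(Add(-4, v), 2) = Add(-8, Mul(2, v)))
Function('G')(q, L) = 33 (Function('G')(q, L) = Add(15, 18) = 33)
Pow(Function('G')(27, Function('P')(2, 8)), 2) = Pow(33, 2) = 1089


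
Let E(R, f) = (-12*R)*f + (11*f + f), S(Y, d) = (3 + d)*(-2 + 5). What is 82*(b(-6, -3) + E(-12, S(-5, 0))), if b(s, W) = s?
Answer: 114636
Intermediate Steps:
S(Y, d) = 9 + 3*d (S(Y, d) = (3 + d)*3 = 9 + 3*d)
E(R, f) = 12*f - 12*R*f (E(R, f) = -12*R*f + 12*f = 12*f - 12*R*f)
82*(b(-6, -3) + E(-12, S(-5, 0))) = 82*(-6 + 12*(9 + 3*0)*(1 - 1*(-12))) = 82*(-6 + 12*(9 + 0)*(1 + 12)) = 82*(-6 + 12*9*13) = 82*(-6 + 1404) = 82*1398 = 114636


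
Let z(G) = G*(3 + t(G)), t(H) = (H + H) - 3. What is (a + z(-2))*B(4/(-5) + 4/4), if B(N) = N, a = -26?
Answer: -18/5 ≈ -3.6000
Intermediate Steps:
t(H) = -3 + 2*H (t(H) = 2*H - 3 = -3 + 2*H)
z(G) = 2*G**2 (z(G) = G*(3 + (-3 + 2*G)) = G*(2*G) = 2*G**2)
(a + z(-2))*B(4/(-5) + 4/4) = (-26 + 2*(-2)**2)*(4/(-5) + 4/4) = (-26 + 2*4)*(4*(-1/5) + 4*(1/4)) = (-26 + 8)*(-4/5 + 1) = -18*1/5 = -18/5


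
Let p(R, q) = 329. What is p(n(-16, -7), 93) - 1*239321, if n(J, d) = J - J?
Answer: -238992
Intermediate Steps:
n(J, d) = 0
p(n(-16, -7), 93) - 1*239321 = 329 - 1*239321 = 329 - 239321 = -238992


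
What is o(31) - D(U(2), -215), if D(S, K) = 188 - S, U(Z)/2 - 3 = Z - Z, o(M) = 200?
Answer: 18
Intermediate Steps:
U(Z) = 6 (U(Z) = 6 + 2*(Z - Z) = 6 + 2*0 = 6 + 0 = 6)
o(31) - D(U(2), -215) = 200 - (188 - 1*6) = 200 - (188 - 6) = 200 - 1*182 = 200 - 182 = 18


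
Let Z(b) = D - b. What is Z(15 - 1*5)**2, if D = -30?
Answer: 1600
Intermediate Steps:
Z(b) = -30 - b
Z(15 - 1*5)**2 = (-30 - (15 - 1*5))**2 = (-30 - (15 - 5))**2 = (-30 - 1*10)**2 = (-30 - 10)**2 = (-40)**2 = 1600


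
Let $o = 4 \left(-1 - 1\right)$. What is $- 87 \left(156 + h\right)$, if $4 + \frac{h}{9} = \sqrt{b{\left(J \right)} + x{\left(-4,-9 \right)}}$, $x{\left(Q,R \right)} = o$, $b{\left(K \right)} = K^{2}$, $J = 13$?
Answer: $-10440 - 783 \sqrt{161} \approx -20375.0$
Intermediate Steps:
$o = -8$ ($o = 4 \left(-2\right) = -8$)
$x{\left(Q,R \right)} = -8$
$h = -36 + 9 \sqrt{161}$ ($h = -36 + 9 \sqrt{13^{2} - 8} = -36 + 9 \sqrt{169 - 8} = -36 + 9 \sqrt{161} \approx 78.197$)
$- 87 \left(156 + h\right) = - 87 \left(156 - \left(36 - 9 \sqrt{161}\right)\right) = - 87 \left(120 + 9 \sqrt{161}\right) = -10440 - 783 \sqrt{161}$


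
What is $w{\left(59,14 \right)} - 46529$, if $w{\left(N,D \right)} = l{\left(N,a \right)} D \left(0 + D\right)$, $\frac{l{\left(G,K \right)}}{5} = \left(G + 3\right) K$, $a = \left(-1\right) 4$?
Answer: $-289569$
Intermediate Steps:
$a = -4$
$l{\left(G,K \right)} = 5 K \left(3 + G\right)$ ($l{\left(G,K \right)} = 5 \left(G + 3\right) K = 5 \left(3 + G\right) K = 5 K \left(3 + G\right)$)
$w{\left(N,D \right)} = D^{2} \left(-60 - 20 N\right)$ ($w{\left(N,D \right)} = 5 \left(-4\right) \left(3 + N\right) D \left(0 + D\right) = \left(-60 - 20 N\right) D D = D \left(-60 - 20 N\right) D = D^{2} \left(-60 - 20 N\right)$)
$w{\left(59,14 \right)} - 46529 = 20 \cdot 14^{2} \left(-3 - 59\right) - 46529 = 20 \cdot 196 \left(-3 - 59\right) - 46529 = 20 \cdot 196 \left(-62\right) - 46529 = -243040 - 46529 = -289569$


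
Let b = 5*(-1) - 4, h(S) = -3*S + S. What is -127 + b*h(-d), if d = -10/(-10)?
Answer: -145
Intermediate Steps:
d = 1 (d = -10*(-⅒) = 1)
h(S) = -2*S
b = -9 (b = -5 - 4 = -9)
-127 + b*h(-d) = -127 - (-18)*(-1*1) = -127 - (-18)*(-1) = -127 - 9*2 = -127 - 18 = -145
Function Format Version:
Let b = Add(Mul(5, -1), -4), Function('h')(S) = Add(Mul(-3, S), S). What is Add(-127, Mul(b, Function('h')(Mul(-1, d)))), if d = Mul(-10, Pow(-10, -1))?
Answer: -145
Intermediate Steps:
d = 1 (d = Mul(-10, Rational(-1, 10)) = 1)
Function('h')(S) = Mul(-2, S)
b = -9 (b = Add(-5, -4) = -9)
Add(-127, Mul(b, Function('h')(Mul(-1, d)))) = Add(-127, Mul(-9, Mul(-2, Mul(-1, 1)))) = Add(-127, Mul(-9, Mul(-2, -1))) = Add(-127, Mul(-9, 2)) = Add(-127, -18) = -145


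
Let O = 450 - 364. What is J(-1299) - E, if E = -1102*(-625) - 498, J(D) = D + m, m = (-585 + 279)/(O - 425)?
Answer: -77919161/113 ≈ -6.8955e+5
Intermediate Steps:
O = 86
m = 102/113 (m = (-585 + 279)/(86 - 425) = -306/(-339) = -306*(-1/339) = 102/113 ≈ 0.90265)
J(D) = 102/113 + D (J(D) = D + 102/113 = 102/113 + D)
E = 688252 (E = 688750 - 498 = 688252)
J(-1299) - E = (102/113 - 1299) - 1*688252 = -146685/113 - 688252 = -77919161/113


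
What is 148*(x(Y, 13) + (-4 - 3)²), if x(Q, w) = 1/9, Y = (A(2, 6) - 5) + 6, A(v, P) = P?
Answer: 65416/9 ≈ 7268.4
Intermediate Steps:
Y = 7 (Y = (6 - 5) + 6 = 1 + 6 = 7)
x(Q, w) = ⅑ (x(Q, w) = 1*(⅑) = ⅑)
148*(x(Y, 13) + (-4 - 3)²) = 148*(⅑ + (-4 - 3)²) = 148*(⅑ + (-7)²) = 148*(⅑ + 49) = 148*(442/9) = 65416/9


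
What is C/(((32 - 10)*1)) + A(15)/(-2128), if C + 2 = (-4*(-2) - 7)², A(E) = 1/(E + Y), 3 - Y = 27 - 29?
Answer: -21291/468160 ≈ -0.045478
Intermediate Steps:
Y = 5 (Y = 3 - (27 - 29) = 3 - 1*(-2) = 3 + 2 = 5)
A(E) = 1/(5 + E) (A(E) = 1/(E + 5) = 1/(5 + E))
C = -1 (C = -2 + (-4*(-2) - 7)² = -2 + (8 - 7)² = -2 + 1² = -2 + 1 = -1)
C/(((32 - 10)*1)) + A(15)/(-2128) = -1/((32 - 10)*1) + 1/((5 + 15)*(-2128)) = -1/(22*1) - 1/2128/20 = -1/22 + (1/20)*(-1/2128) = -1*1/22 - 1/42560 = -1/22 - 1/42560 = -21291/468160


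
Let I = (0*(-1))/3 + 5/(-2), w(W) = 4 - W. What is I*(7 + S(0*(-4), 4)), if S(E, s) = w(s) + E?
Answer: -35/2 ≈ -17.500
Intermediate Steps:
S(E, s) = 4 + E - s (S(E, s) = (4 - s) + E = 4 + E - s)
I = -5/2 (I = 0*(⅓) + 5*(-½) = 0 - 5/2 = -5/2 ≈ -2.5000)
I*(7 + S(0*(-4), 4)) = -5*(7 + (4 + 0*(-4) - 1*4))/2 = -5*(7 + (4 + 0 - 4))/2 = -5*(7 + 0)/2 = -5/2*7 = -35/2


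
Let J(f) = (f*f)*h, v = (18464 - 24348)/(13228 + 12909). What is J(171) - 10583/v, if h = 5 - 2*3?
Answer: 104553827/5884 ≈ 17769.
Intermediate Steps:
h = -1 (h = 5 - 6 = -1)
v = -5884/26137 ≈ -0.22512
J(f) = -f² (J(f) = (f*f)*(-1) = f²*(-1) = -f²)
J(171) - 10583/v = -1*171² - 10583/(-5884/26137) = -1*29241 - 10583*(-26137)/5884 = -29241 - 1*(-276607871/5884) = -29241 + 276607871/5884 = 104553827/5884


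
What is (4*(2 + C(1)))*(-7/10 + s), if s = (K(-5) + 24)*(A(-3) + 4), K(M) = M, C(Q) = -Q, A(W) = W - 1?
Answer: -14/5 ≈ -2.8000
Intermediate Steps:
A(W) = -1 + W
s = 0 (s = (-5 + 24)*((-1 - 3) + 4) = 19*(-4 + 4) = 19*0 = 0)
(4*(2 + C(1)))*(-7/10 + s) = (4*(2 - 1*1))*(-7/10 + 0) = (4*(2 - 1))*(-7*⅒ + 0) = (4*1)*(-7/10 + 0) = 4*(-7/10) = -14/5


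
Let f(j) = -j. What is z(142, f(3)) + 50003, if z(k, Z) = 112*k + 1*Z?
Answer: 65904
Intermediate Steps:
z(k, Z) = Z + 112*k (z(k, Z) = 112*k + Z = Z + 112*k)
z(142, f(3)) + 50003 = (-1*3 + 112*142) + 50003 = (-3 + 15904) + 50003 = 15901 + 50003 = 65904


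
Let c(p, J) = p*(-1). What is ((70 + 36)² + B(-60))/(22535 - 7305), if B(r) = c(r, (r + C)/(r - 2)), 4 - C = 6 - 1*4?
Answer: 5648/7615 ≈ 0.74169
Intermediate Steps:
C = 2 (C = 4 - (6 - 1*4) = 4 - (6 - 4) = 4 - 1*2 = 4 - 2 = 2)
c(p, J) = -p
B(r) = -r
((70 + 36)² + B(-60))/(22535 - 7305) = ((70 + 36)² - 1*(-60))/(22535 - 7305) = (106² + 60)/15230 = (11236 + 60)*(1/15230) = 11296*(1/15230) = 5648/7615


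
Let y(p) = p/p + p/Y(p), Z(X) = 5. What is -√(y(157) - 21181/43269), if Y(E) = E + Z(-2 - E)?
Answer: -√99725323898/259614 ≈ -1.2164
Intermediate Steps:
Y(E) = 5 + E (Y(E) = E + 5 = 5 + E)
y(p) = 1 + p/(5 + p) (y(p) = p/p + p/(5 + p) = 1 + p/(5 + p))
-√(y(157) - 21181/43269) = -√((5 + 2*157)/(5 + 157) - 21181/43269) = -√((5 + 314)/162 - 21181*1/43269) = -√((1/162)*319 - 21181/43269) = -√(319/162 - 21181/43269) = -√(3457163/2336526) = -√99725323898/259614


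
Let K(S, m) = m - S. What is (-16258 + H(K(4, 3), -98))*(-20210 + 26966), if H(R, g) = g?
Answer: -110501136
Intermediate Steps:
(-16258 + H(K(4, 3), -98))*(-20210 + 26966) = (-16258 - 98)*(-20210 + 26966) = -16356*6756 = -110501136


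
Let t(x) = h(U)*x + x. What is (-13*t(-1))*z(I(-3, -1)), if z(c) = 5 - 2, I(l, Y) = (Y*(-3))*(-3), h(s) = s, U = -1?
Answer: 0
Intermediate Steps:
I(l, Y) = 9*Y (I(l, Y) = -3*Y*(-3) = 9*Y)
z(c) = 3
t(x) = 0 (t(x) = -x + x = 0)
(-13*t(-1))*z(I(-3, -1)) = -13*0*3 = 0*3 = 0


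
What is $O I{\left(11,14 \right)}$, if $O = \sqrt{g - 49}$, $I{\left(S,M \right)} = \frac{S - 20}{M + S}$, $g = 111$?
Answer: $- \frac{9 \sqrt{62}}{25} \approx -2.8346$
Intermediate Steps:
$I{\left(S,M \right)} = \frac{-20 + S}{M + S}$
$O = \sqrt{62}$ ($O = \sqrt{111 - 49} = \sqrt{62} \approx 7.874$)
$O I{\left(11,14 \right)} = \sqrt{62} \frac{-20 + 11}{14 + 11} = \sqrt{62} \cdot \frac{1}{25} \left(-9\right) = \sqrt{62} \left(- \frac{9}{25}\right) = - \frac{9 \sqrt{62}}{25}$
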